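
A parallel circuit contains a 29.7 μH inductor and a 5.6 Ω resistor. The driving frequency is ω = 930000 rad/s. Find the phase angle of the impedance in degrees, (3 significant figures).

11.5°

X_L = ωL = 27.6 Ω
Parallel: admittances add. Y = 1/R + 1/(jωL)
Y = (0.179 − j0.0362) S
|Y| = 0.182 S → |Z| = 1/|Y| = 5.49 Ω, ∠Z = −∠Y = 11.5°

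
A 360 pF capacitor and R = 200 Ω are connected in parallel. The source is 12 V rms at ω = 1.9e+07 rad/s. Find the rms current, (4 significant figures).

101.7 mA

X_C = 1/(ωC) = 146.2 Ω
Parallel: admittances add. Y = 1/R + jωC
Y = (0.005000 + j0.006840) S
|Y| = 0.008473 S → |Z| = 1/|Y| = 118.0 Ω, ∠Z = −∠Y = -53.83°
I = V/|Z| = 12/118.0 = 101.7 mA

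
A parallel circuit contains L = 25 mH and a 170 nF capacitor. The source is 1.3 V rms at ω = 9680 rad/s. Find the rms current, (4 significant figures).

3.233 mA

X_L = ωL = 242.0 Ω
X_C = 1/(ωC) = 607.7 Ω
Parallel: admittances add. Y = 1/(jωL) + jωC
Y = (0 − j0.002487) S
|Y| = 0.002487 S → |Z| = 1/|Y| = 402.2 Ω, ∠Z = −∠Y = 90.00°
I = V/|Z| = 1.3/402.2 = 3.233 mA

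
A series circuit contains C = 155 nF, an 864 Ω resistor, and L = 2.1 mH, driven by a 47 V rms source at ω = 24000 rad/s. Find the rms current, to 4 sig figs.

X_L = ωL = 50.40 Ω
X_C = 1/(ωC) = 268.8 Ω
Net reactance X = X_L − X_C = -218.4 Ω
Z = 864.0 − j218.4 Ω
|Z| = √(864.0² + 218.4²) = 891.2 Ω
I = V/|Z| = 47/891.2 = 52.74 mA

52.74 mA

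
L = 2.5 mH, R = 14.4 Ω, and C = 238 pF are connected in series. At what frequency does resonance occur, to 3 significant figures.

ω₀ = 1/√(LC) = 1/√(0.0025 × 2.38e-10) = 1.296e+06 rad/s
f₀ = ω₀/(2π) = 206 kHz

206 kHz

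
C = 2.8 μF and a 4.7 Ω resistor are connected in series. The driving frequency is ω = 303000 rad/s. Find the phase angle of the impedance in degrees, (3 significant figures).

X_C = 1/(ωC) = 1.18 Ω
Z = 4.70 − j1.18 Ω
|Z| = √(4.70² + 1.18²) = 4.85 Ω
∠Z = arctan(-1.18/4.70) = -14.1°

-14.1°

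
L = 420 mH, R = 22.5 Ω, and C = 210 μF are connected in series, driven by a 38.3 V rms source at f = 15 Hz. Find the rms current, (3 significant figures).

ω = 2πf = 94.25 rad/s
X_L = ωL = 39.6 Ω
X_C = 1/(ωC) = 50.5 Ω
Net reactance X = X_L − X_C = -10.9 Ω
Z = 22.5 − j10.9 Ω
|Z| = √(22.5² + 10.9²) = 25.0 Ω
I = V/|Z| = 38.3/25.0 = 1.53 A

1.53 A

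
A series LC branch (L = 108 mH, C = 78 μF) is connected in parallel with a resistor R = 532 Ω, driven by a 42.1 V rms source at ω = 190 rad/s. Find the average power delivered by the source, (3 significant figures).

X_L = ωL = 20.5 Ω
X_C = 1/(ωC) = 67.5 Ω
Branch 1: Z₁ = R = 532 Ω
Branch 2 (series LC): Z₂ = j(X_L − X_C) = −j47.0 Ω
Parallel: Z = Z₁Z₂/(Z₁+Z₂), |Z| = 46.8 Ω, ∠Z = -85.0°
I = V/|Z| = 900 mA
P = VI cos φ = 42.1 × 0.900 × cos(-85.0°) = 3.33 W

3.33 W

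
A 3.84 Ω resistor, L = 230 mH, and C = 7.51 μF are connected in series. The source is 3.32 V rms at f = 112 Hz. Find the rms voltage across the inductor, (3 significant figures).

ω = 2πf = 703.7 rad/s
X_L = ωL = 162 Ω
X_C = 1/(ωC) = 189 Ω
Net reactance X = X_L − X_C = -27.4 Ω
Z = 3.84 − j27.4 Ω
|Z| = √(3.84² + 27.4²) = 27.6 Ω
I = V/|Z| = 120 mA
V_L = I·|Z_L| = 0.120 × 162 = 19.4 V

19.4 V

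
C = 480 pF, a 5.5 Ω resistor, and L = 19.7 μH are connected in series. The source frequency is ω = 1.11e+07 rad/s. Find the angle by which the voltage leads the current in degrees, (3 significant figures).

79.9°

X_L = ωL = 219 Ω
X_C = 1/(ωC) = 188 Ω
Net reactance X = X_L − X_C = 31.0 Ω
Z = 5.50 + j31.0 Ω
|Z| = √(5.50² + 31.0²) = 31.5 Ω
∠Z = arctan(31.0/5.50) = 79.9°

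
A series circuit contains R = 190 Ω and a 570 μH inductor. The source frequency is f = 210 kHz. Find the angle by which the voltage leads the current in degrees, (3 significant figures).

75.8°

ω = 2πf = 1.319e+06 rad/s
X_L = ωL = 752 Ω
Z = 190 + j752 Ω
|Z| = √(190² + 752²) = 776 Ω
∠Z = arctan(752/190) = 75.8°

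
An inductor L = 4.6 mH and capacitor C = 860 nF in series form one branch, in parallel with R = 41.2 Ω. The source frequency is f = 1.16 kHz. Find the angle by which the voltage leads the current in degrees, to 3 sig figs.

-18.1°

ω = 2πf = 7288 rad/s
X_L = ωL = 33.5 Ω
X_C = 1/(ωC) = 160 Ω
Branch 1: Z₁ = R = 41.2 Ω
Branch 2 (series LC): Z₂ = j(X_L − X_C) = −j126 Ω
Parallel: Z = Z₁Z₂/(Z₁+Z₂), |Z| = 39.2 Ω, ∠Z = -18.1°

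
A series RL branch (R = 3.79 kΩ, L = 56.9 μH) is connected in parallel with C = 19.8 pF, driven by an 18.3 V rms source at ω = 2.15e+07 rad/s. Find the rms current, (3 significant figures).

7.73 mA

X_L = ωL = 1220 Ω
X_C = 1/(ωC) = 2350 Ω
Branch 1 (R+jX_L): Z₁ = 3790 + j1220 Ω, |Z₁| = 3980 Ω
Branch 2 (−jX_C): Z₂ = −j2350 Ω
Parallel: Z = Z₁Z₂/(Z₁+Z₂), |Z| = 2370 Ω, ∠Z = -55.6°
I = V/|Z| = 18.3/2370 = 7.73 mA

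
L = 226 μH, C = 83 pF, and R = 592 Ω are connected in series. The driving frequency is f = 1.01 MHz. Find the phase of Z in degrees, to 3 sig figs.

-38.1°

ω = 2πf = 6.346e+06 rad/s
X_L = ωL = 1430 Ω
X_C = 1/(ωC) = 1900 Ω
Net reactance X = X_L − X_C = -464 Ω
Z = 592 − j464 Ω
|Z| = √(592² + 464²) = 752 Ω
∠Z = arctan(-464/592) = -38.1°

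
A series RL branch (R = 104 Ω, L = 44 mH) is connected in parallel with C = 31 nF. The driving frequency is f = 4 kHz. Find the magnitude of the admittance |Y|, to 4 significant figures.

ω = 2πf = 25130 rad/s
X_L = ωL = 1106 Ω
X_C = 1/(ωC) = 1284 Ω
Branch 1 (R+jX_L): Z₁ = 104.0 + j1106 Ω, |Z₁| = 1111 Ω
Branch 2 (−jX_C): Z₂ = −j1284 Ω
Parallel: Z = Z₁Z₂/(Z₁+Z₂), |Z| = 6925 Ω, ∠Z = 54.28°
|Y| = 1/|Z| = 144.4 μS

144.4 μS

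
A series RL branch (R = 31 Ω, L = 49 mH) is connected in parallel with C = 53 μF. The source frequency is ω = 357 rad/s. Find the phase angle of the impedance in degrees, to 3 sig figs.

-11.8°

X_L = ωL = 17.5 Ω
X_C = 1/(ωC) = 52.9 Ω
Branch 1 (R+jX_L): Z₁ = 31.0 + j17.5 Ω, |Z₁| = 35.6 Ω
Branch 2 (−jX_C): Z₂ = −j52.9 Ω
Parallel: Z = Z₁Z₂/(Z₁+Z₂), |Z| = 40.0 Ω, ∠Z = -11.8°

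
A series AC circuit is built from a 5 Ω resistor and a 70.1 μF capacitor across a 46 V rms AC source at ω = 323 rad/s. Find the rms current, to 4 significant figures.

X_C = 1/(ωC) = 44.17 Ω
Z = 5.000 − j44.17 Ω
|Z| = √(5.000² + 44.17²) = 44.45 Ω
I = V/|Z| = 46/44.45 = 1.035 A

1.035 A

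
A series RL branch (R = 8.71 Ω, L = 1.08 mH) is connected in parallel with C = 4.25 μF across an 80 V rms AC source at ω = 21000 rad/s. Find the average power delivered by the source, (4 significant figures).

94.44 W

X_L = ωL = 22.68 Ω
X_C = 1/(ωC) = 11.20 Ω
Branch 1 (R+jX_L): Z₁ = 8.710 + j22.68 Ω, |Z₁| = 24.29 Ω
Branch 2 (−jX_C): Z₂ = −j11.20 Ω
Parallel: Z = Z₁Z₂/(Z₁+Z₂), |Z| = 18.89 Ω, ∠Z = -73.81°
I = V/|Z| = 4.234 A
P = VI cos φ = 80 × 4.234 × cos(-73.81°) = 94.44 W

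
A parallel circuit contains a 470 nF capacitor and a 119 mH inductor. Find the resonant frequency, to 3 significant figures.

673 Hz

ω₀ = 1/√(LC) = 1/√(0.119 × 4.7e-07) = 4228 rad/s
f₀ = ω₀/(2π) = 673 Hz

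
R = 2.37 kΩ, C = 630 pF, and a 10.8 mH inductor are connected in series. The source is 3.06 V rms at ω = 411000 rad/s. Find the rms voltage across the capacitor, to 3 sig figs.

X_L = ωL = 4440 Ω
X_C = 1/(ωC) = 3860 Ω
Net reactance X = X_L − X_C = 577 Ω
Z = 2370 + j577 Ω
|Z| = √(2370² + 577²) = 2440 Ω
I = V/|Z| = 1.25 mA
V_C = I·|Z_C| = 0.00125 × 3860 = 4.85 V

4.85 V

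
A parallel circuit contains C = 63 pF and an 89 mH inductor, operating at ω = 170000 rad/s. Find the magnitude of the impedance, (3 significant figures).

18100 Ω

X_L = ωL = 15100 Ω
X_C = 1/(ωC) = 93400 Ω
Parallel: admittances add. Y = 1/(jωL) + jωC
Y = (0 − j5.54e-05) S
|Y| = 5.54e-05 S → |Z| = 1/|Y| = 18100 Ω, ∠Z = −∠Y = 90.0°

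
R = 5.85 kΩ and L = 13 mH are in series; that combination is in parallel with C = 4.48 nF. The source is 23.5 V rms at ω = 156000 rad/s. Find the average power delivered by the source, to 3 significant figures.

84.3 mW

X_L = ωL = 2030 Ω
X_C = 1/(ωC) = 1430 Ω
Branch 1 (R+jX_L): Z₁ = 5850 + j2030 Ω, |Z₁| = 6190 Ω
Branch 2 (−jX_C): Z₂ = −j1430 Ω
Parallel: Z = Z₁Z₂/(Z₁+Z₂), |Z| = 1510 Ω, ∠Z = -76.7°
I = V/|Z| = 15.6 mA
P = VI cos φ = 23.5 × 0.0156 × cos(-76.7°) = 84.3 mW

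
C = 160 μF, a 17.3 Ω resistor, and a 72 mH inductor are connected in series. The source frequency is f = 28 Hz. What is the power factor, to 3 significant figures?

0.603

ω = 2πf = 175.9 rad/s
X_L = ωL = 12.7 Ω
X_C = 1/(ωC) = 35.5 Ω
Net reactance X = X_L − X_C = -22.9 Ω
Z = 17.3 − j22.9 Ω
|Z| = √(17.3² + 22.9²) = 28.7 Ω
∠Z = arctan(-22.9/17.3) = -52.9°
cos φ = cos(-52.9°) = 0.603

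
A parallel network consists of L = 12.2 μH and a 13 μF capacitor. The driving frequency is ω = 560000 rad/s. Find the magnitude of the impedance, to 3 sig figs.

0.140 Ω

X_L = ωL = 6.83 Ω
X_C = 1/(ωC) = 0.137 Ω
Parallel: admittances add. Y = 1/(jωL) + jωC
Y = (0 + j7.13) S
|Y| = 7.13 S → |Z| = 1/|Y| = 0.140 Ω, ∠Z = −∠Y = -90.0°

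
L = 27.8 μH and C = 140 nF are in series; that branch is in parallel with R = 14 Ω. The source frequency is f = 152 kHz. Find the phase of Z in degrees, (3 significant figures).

ω = 2πf = 955000 rad/s
X_L = ωL = 26.6 Ω
X_C = 1/(ωC) = 7.48 Ω
Branch 1: Z₁ = R = 14.0 Ω
Branch 2 (series LC): Z₂ = j(X_L − X_C) = j19.1 Ω
Parallel: Z = Z₁Z₂/(Z₁+Z₂), |Z| = 11.3 Ω, ∠Z = 36.3°

36.3°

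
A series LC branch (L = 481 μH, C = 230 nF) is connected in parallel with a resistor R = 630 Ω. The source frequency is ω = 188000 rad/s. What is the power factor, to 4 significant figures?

X_L = ωL = 90.43 Ω
X_C = 1/(ωC) = 23.13 Ω
Branch 1: Z₁ = R = 630.0 Ω
Branch 2 (series LC): Z₂ = j(X_L − X_C) = j67.30 Ω
Parallel: Z = Z₁Z₂/(Z₁+Z₂), |Z| = 66.92 Ω, ∠Z = 83.90°
cos φ = cos(83.90°) = 0.1062

0.1062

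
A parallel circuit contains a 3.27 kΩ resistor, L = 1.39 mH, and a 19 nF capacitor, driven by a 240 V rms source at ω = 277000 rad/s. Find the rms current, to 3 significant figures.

X_L = ωL = 385 Ω
X_C = 1/(ωC) = 190 Ω
Parallel: admittances add. Y = 1/R + 1/(jωL) + jωC
Y = (0.000306 + j0.00267) S
|Y| = 0.00268 S → |Z| = 1/|Y| = 373 Ω, ∠Z = −∠Y = -83.5°
I = V/|Z| = 240/373 = 644 mA

644 mA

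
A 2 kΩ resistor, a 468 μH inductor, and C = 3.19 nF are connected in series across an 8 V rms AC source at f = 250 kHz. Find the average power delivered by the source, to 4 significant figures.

ω = 2πf = 1.571e+06 rad/s
X_L = ωL = 735.1 Ω
X_C = 1/(ωC) = 199.6 Ω
Net reactance X = X_L − X_C = 535.6 Ω
Z = 2000 + j535.6 Ω
|Z| = √(2000² + 535.6²) = 2070 Ω
∠Z = arctan(535.6/2000) = 14.99°
I = V/|Z| = 3.864 mA
P = VI cos φ = 8 × 0.003864 × cos(14.99°) = 29.86 mW

29.86 mW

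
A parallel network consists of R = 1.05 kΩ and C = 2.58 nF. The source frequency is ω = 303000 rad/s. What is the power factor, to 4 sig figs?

X_C = 1/(ωC) = 1279 Ω
Parallel: admittances add. Y = 1/R + jωC
Y = (0.0009524 + j0.0007817) S
|Y| = 0.001232 S → |Z| = 1/|Y| = 811.6 Ω, ∠Z = −∠Y = -39.38°
cos φ = cos(-39.38°) = 0.7730

0.7730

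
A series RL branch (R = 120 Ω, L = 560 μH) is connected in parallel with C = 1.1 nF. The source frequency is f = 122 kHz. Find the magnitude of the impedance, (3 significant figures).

ω = 2πf = 766500 rad/s
X_L = ωL = 429 Ω
X_C = 1/(ωC) = 1190 Ω
Branch 1 (R+jX_L): Z₁ = 120 + j429 Ω, |Z₁| = 446 Ω
Branch 2 (−jX_C): Z₂ = −j1190 Ω
Parallel: Z = Z₁Z₂/(Z₁+Z₂), |Z| = 690 Ω, ∠Z = 65.4°

690 Ω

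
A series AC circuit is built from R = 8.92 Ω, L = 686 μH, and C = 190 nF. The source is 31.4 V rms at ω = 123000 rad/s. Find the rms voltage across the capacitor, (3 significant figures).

X_L = ωL = 84.4 Ω
X_C = 1/(ωC) = 42.8 Ω
Net reactance X = X_L − X_C = 41.6 Ω
Z = 8.92 + j41.6 Ω
|Z| = √(8.92² + 41.6²) = 42.5 Ω
I = V/|Z| = 738 mA
V_C = I·|Z_C| = 0.738 × 42.8 = 31.6 V

31.6 V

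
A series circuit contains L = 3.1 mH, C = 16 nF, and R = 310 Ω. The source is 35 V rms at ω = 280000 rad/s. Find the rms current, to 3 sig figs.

48.9 mA

X_L = ωL = 868 Ω
X_C = 1/(ωC) = 223 Ω
Net reactance X = X_L − X_C = 645 Ω
Z = 310 + j645 Ω
|Z| = √(310² + 645²) = 715 Ω
I = V/|Z| = 35/715 = 48.9 mA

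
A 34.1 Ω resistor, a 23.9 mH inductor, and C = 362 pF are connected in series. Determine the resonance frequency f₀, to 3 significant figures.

ω₀ = 1/√(LC) = 1/√(0.0239 × 3.62e-10) = 340000 rad/s
f₀ = ω₀/(2π) = 54.1 kHz

54.1 kHz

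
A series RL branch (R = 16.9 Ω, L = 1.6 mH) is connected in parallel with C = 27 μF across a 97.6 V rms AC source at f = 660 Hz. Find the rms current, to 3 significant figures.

10.3 A

ω = 2πf = 4147 rad/s
X_L = ωL = 6.64 Ω
X_C = 1/(ωC) = 8.93 Ω
Branch 1 (R+jX_L): Z₁ = 16.9 + j6.64 Ω, |Z₁| = 18.2 Ω
Branch 2 (−jX_C): Z₂ = −j8.93 Ω
Parallel: Z = Z₁Z₂/(Z₁+Z₂), |Z| = 9.51 Ω, ∠Z = -60.8°
I = V/|Z| = 97.6/9.51 = 10.3 A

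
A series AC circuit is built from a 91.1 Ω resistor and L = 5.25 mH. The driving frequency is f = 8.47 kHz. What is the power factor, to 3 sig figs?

ω = 2πf = 53220 rad/s
X_L = ωL = 279 Ω
Z = 91.1 + j279 Ω
|Z| = √(91.1² + 279²) = 294 Ω
∠Z = arctan(279/91.1) = 71.9°
cos φ = cos(71.9°) = 0.310

0.310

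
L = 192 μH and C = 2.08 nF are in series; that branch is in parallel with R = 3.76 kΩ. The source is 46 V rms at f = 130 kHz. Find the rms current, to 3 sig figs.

ω = 2πf = 816800 rad/s
X_L = ωL = 157 Ω
X_C = 1/(ωC) = 589 Ω
Branch 1: Z₁ = R = 3760 Ω
Branch 2 (series LC): Z₂ = j(X_L − X_C) = −j432 Ω
Parallel: Z = Z₁Z₂/(Z₁+Z₂), |Z| = 429 Ω, ∠Z = -83.4°
I = V/|Z| = 46/429 = 107 mA

107 mA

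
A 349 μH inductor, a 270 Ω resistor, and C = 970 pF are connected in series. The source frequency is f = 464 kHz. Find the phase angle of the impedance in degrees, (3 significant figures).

ω = 2πf = 2.915e+06 rad/s
X_L = ωL = 1020 Ω
X_C = 1/(ωC) = 354 Ω
Net reactance X = X_L − X_C = 664 Ω
Z = 270 + j664 Ω
|Z| = √(270² + 664²) = 717 Ω
∠Z = arctan(664/270) = 67.9°

67.9°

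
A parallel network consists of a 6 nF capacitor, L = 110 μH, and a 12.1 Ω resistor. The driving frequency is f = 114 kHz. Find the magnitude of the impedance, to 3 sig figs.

ω = 2πf = 716300 rad/s
X_L = ωL = 78.8 Ω
X_C = 1/(ωC) = 233 Ω
Parallel: admittances add. Y = 1/R + 1/(jωL) + jωC
Y = (0.0826 − j0.00839) S
|Y| = 0.0831 S → |Z| = 1/|Y| = 12.0 Ω, ∠Z = −∠Y = 5.80°

12.0 Ω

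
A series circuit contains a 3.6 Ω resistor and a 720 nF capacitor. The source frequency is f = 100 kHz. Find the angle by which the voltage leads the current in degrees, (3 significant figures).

-31.6°

ω = 2πf = 628300 rad/s
X_C = 1/(ωC) = 2.21 Ω
Z = 3.60 − j2.21 Ω
|Z| = √(3.60² + 2.21²) = 4.22 Ω
∠Z = arctan(-2.21/3.60) = -31.6°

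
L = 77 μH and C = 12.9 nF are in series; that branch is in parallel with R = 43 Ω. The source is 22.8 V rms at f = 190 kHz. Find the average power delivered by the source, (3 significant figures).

ω = 2πf = 1.194e+06 rad/s
X_L = ωL = 91.9 Ω
X_C = 1/(ωC) = 64.9 Ω
Branch 1: Z₁ = R = 43.0 Ω
Branch 2 (series LC): Z₂ = j(X_L − X_C) = j27.0 Ω
Parallel: Z = Z₁Z₂/(Z₁+Z₂), |Z| = 22.9 Ω, ∠Z = 57.9°
I = V/|Z| = 997 mA
P = VI cos φ = 22.8 × 0.997 × cos(57.9°) = 12.1 W

12.1 W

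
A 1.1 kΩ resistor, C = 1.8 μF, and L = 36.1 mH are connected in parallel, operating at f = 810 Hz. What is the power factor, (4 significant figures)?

ω = 2πf = 5089 rad/s
X_L = ωL = 183.7 Ω
X_C = 1/(ωC) = 109.2 Ω
Parallel: admittances add. Y = 1/R + 1/(jωL) + jωC
Y = (0.0009091 + j0.003718) S
|Y| = 0.003828 S → |Z| = 1/|Y| = 261.3 Ω, ∠Z = −∠Y = -76.26°
cos φ = cos(-76.26°) = 0.2375

0.2375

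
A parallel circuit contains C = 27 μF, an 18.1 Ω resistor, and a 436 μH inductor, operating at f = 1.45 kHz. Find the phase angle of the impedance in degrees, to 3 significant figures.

ω = 2πf = 9111 rad/s
X_L = ωL = 3.97 Ω
X_C = 1/(ωC) = 4.07 Ω
Parallel: admittances add. Y = 1/R + 1/(jωL) + jωC
Y = (0.0552 − j0.00576) S
|Y| = 0.0555 S → |Z| = 1/|Y| = 18.0 Ω, ∠Z = −∠Y = 5.95°

5.95°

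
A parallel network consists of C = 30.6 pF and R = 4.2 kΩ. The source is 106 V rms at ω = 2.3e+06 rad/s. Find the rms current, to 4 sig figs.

26.32 mA

X_C = 1/(ωC) = 14210 Ω
Parallel: admittances add. Y = 1/R + jωC
Y = (0.0002381 + j7.038e-05) S
|Y| = 0.0002483 S → |Z| = 1/|Y| = 4028 Ω, ∠Z = −∠Y = -16.47°
I = V/|Z| = 106/4028 = 26.32 mA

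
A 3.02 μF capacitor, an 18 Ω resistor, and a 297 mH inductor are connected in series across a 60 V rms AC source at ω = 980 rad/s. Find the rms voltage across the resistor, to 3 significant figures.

X_L = ωL = 291 Ω
X_C = 1/(ωC) = 338 Ω
Net reactance X = X_L − X_C = -46.8 Ω
Z = 18.0 − j46.8 Ω
|Z| = √(18.0² + 46.8²) = 50.2 Ω
I = V/|Z| = 1.20 A
V_R = I·|Z_R| = 1.20 × 18.0 = 21.5 V

21.5 V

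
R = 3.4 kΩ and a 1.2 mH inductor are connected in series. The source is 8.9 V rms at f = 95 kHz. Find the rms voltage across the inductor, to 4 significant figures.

ω = 2πf = 596900 rad/s
X_L = ωL = 716.3 Ω
Z = 3400 + j716.3 Ω
|Z| = √(3400² + 716.3²) = 3475 Ω
I = V/|Z| = 2.561 mA
V_L = I·|Z_L| = 0.002561 × 716.3 = 1.835 V

1.835 V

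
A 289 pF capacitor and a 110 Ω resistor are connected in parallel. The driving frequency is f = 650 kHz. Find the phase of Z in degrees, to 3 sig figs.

ω = 2πf = 4.084e+06 rad/s
X_C = 1/(ωC) = 847 Ω
Parallel: admittances add. Y = 1/R + jωC
Y = (0.00909 + j0.00118) S
|Y| = 0.00917 S → |Z| = 1/|Y| = 109 Ω, ∠Z = −∠Y = -7.40°

-7.40°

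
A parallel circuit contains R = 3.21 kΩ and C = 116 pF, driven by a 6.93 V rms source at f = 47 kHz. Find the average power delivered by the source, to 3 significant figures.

15.0 mW

ω = 2πf = 295300 rad/s
X_C = 1/(ωC) = 29200 Ω
Parallel: admittances add. Y = 1/R + jωC
Y = (0.000312 + j3.43e-05) S
|Y| = 0.000313 S → |Z| = 1/|Y| = 3190 Ω, ∠Z = −∠Y = -6.28°
I = V/|Z| = 2.17 mA
P = VI cos φ = 6.93 × 0.00217 × cos(-6.28°) = 15.0 mW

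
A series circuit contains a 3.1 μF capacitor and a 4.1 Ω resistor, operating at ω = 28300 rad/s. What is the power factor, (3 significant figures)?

X_C = 1/(ωC) = 11.4 Ω
Z = 4.10 − j11.4 Ω
|Z| = √(4.10² + 11.4²) = 12.1 Ω
∠Z = arctan(-11.4/4.10) = -70.2°
cos φ = cos(-70.2°) = 0.338

0.338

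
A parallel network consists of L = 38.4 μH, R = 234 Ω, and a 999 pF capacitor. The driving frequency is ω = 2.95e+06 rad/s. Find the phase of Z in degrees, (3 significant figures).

54.0°

X_L = ωL = 113 Ω
X_C = 1/(ωC) = 339 Ω
Parallel: admittances add. Y = 1/R + 1/(jωL) + jωC
Y = (0.00427 − j0.00588) S
|Y| = 0.00727 S → |Z| = 1/|Y| = 138 Ω, ∠Z = −∠Y = 54.0°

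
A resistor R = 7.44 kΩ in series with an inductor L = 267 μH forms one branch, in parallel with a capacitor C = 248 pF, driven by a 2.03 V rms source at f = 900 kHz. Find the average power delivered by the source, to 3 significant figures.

ω = 2πf = 5.655e+06 rad/s
X_L = ωL = 1510 Ω
X_C = 1/(ωC) = 713 Ω
Branch 1 (R+jX_L): Z₁ = 7440 + j1510 Ω, |Z₁| = 7590 Ω
Branch 2 (−jX_C): Z₂ = −j713 Ω
Parallel: Z = Z₁Z₂/(Z₁+Z₂), |Z| = 723 Ω, ∠Z = -84.6°
I = V/|Z| = 2.81 mA
P = VI cos φ = 2.03 × 0.00281 × cos(-84.6°) = 532 μW

532 μW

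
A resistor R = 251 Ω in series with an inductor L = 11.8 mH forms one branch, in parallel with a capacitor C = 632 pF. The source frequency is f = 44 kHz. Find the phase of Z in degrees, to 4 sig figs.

ω = 2πf = 276500 rad/s
X_L = ωL = 3262 Ω
X_C = 1/(ωC) = 5723 Ω
Branch 1 (R+jX_L): Z₁ = 251.0 + j3262 Ω, |Z₁| = 3272 Ω
Branch 2 (−jX_C): Z₂ = −j5723 Ω
Parallel: Z = Z₁Z₂/(Z₁+Z₂), |Z| = 7569 Ω, ∠Z = 79.78°

79.78°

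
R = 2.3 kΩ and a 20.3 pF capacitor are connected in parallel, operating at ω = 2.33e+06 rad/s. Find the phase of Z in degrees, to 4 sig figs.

-6.209°

X_C = 1/(ωC) = 21140 Ω
Parallel: admittances add. Y = 1/R + jωC
Y = (0.0004348 + j4.73e-05) S
|Y| = 0.0004373 S → |Z| = 1/|Y| = 2287 Ω, ∠Z = −∠Y = -6.209°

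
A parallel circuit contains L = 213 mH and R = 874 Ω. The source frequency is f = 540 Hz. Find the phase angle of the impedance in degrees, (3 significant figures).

ω = 2πf = 3393 rad/s
X_L = ωL = 723 Ω
Parallel: admittances add. Y = 1/R + 1/(jωL)
Y = (0.00114 − j0.00138) S
|Y| = 0.00180 S → |Z| = 1/|Y| = 557 Ω, ∠Z = −∠Y = 50.4°

50.4°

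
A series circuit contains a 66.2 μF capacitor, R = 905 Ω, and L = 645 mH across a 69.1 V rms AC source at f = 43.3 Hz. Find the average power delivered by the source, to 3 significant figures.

ω = 2πf = 272.1 rad/s
X_L = ωL = 175 Ω
X_C = 1/(ωC) = 55.5 Ω
Net reactance X = X_L − X_C = 120 Ω
Z = 905 + j120 Ω
|Z| = √(905² + 120²) = 913 Ω
∠Z = arctan(120/905) = 7.55°
I = V/|Z| = 75.7 mA
P = VI cos φ = 69.1 × 0.0757 × cos(7.55°) = 5.18 W

5.18 W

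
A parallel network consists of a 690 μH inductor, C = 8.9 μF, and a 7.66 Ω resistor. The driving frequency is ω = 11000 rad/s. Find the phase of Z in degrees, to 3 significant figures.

14.5°

X_L = ωL = 7.59 Ω
X_C = 1/(ωC) = 10.2 Ω
Parallel: admittances add. Y = 1/R + 1/(jωL) + jωC
Y = (0.131 − j0.0339) S
|Y| = 0.135 S → |Z| = 1/|Y| = 7.41 Ω, ∠Z = −∠Y = 14.5°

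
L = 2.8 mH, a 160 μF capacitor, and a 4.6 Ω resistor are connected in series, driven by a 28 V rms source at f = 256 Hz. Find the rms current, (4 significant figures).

6.033 A

ω = 2πf = 1608 rad/s
X_L = ωL = 4.504 Ω
X_C = 1/(ωC) = 3.886 Ω
Net reactance X = X_L − X_C = 0.6182 Ω
Z = 4.600 + j0.6182 Ω
|Z| = √(4.600² + 0.6182²) = 4.641 Ω
I = V/|Z| = 28/4.641 = 6.033 A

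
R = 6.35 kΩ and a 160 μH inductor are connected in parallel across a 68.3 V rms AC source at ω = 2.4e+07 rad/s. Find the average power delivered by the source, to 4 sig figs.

734.6 mW

X_L = ωL = 3840 Ω
Parallel: admittances add. Y = 1/R + 1/(jωL)
Y = (0.0001575 − j0.0002604) S
|Y| = 0.0003043 S → |Z| = 1/|Y| = 3286 Ω, ∠Z = −∠Y = 58.84°
I = V/|Z| = 20.79 mA
P = VI cos φ = 68.3 × 0.02079 × cos(58.84°) = 734.6 mW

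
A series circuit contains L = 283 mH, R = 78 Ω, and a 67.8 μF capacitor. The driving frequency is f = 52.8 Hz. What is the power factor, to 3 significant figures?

ω = 2πf = 331.8 rad/s
X_L = ωL = 93.9 Ω
X_C = 1/(ωC) = 44.5 Ω
Net reactance X = X_L − X_C = 49.4 Ω
Z = 78.0 + j49.4 Ω
|Z| = √(78.0² + 49.4²) = 92.3 Ω
∠Z = arctan(49.4/78.0) = 32.4°
cos φ = cos(32.4°) = 0.845

0.845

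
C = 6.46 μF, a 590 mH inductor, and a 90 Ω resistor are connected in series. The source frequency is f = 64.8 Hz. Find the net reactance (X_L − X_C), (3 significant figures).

ω = 2πf = 407.2 rad/s
X_L = ωL = 240 Ω
X_C = 1/(ωC) = 380 Ω
X = 240 − 380 = -140 Ω

-140 Ω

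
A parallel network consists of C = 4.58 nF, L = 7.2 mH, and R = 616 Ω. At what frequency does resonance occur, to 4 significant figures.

ω₀ = 1/√(LC) = 1/√(0.0072 × 4.58e-09) = 174100 rad/s
f₀ = ω₀/(2π) = 27.72 kHz

27.72 kHz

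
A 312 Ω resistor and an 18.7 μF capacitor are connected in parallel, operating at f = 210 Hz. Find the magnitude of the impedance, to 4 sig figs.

ω = 2πf = 1319 rad/s
X_C = 1/(ωC) = 40.53 Ω
Parallel: admittances add. Y = 1/R + jωC
Y = (0.003205 + j0.02467) S
|Y| = 0.02488 S → |Z| = 1/|Y| = 40.19 Ω, ∠Z = −∠Y = -82.60°

40.19 Ω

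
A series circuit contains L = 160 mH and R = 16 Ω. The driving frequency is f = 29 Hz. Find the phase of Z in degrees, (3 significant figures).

ω = 2πf = 182.2 rad/s
X_L = ωL = 29.2 Ω
Z = 16.0 + j29.2 Ω
|Z| = √(16.0² + 29.2²) = 33.3 Ω
∠Z = arctan(29.2/16.0) = 61.2°

61.2°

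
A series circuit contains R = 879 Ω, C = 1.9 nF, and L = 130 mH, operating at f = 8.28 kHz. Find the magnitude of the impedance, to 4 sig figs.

ω = 2πf = 52020 rad/s
X_L = ωL = 6763 Ω
X_C = 1/(ωC) = 10120 Ω
Net reactance X = X_L − X_C = -3353 Ω
Z = 879.0 − j3353 Ω
|Z| = √(879.0² + 3353²) = 3467 Ω

3467 Ω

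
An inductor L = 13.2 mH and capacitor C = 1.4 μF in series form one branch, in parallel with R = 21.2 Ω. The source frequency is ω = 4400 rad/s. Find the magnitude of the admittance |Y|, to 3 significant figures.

X_L = ωL = 58.1 Ω
X_C = 1/(ωC) = 162 Ω
Branch 1: Z₁ = R = 21.2 Ω
Branch 2 (series LC): Z₂ = j(X_L − X_C) = −j104 Ω
Parallel: Z = Z₁Z₂/(Z₁+Z₂), |Z| = 20.8 Ω, ∠Z = -11.5°
|Y| = 1/|Z| = 48.1 mS

48.1 mS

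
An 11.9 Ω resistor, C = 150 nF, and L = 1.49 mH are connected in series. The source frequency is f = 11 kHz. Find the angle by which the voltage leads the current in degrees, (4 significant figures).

28.73°

ω = 2πf = 69120 rad/s
X_L = ωL = 103.0 Ω
X_C = 1/(ωC) = 96.46 Ω
Net reactance X = X_L − X_C = 6.524 Ω
Z = 11.90 + j6.524 Ω
|Z| = √(11.90² + 6.524²) = 13.57 Ω
∠Z = arctan(6.524/11.90) = 28.73°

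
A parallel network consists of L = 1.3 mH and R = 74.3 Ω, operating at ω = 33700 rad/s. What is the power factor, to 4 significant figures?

X_L = ωL = 43.81 Ω
Parallel: admittances add. Y = 1/R + 1/(jωL)
Y = (0.01346 − j0.02283) S
|Y| = 0.02650 S → |Z| = 1/|Y| = 37.74 Ω, ∠Z = −∠Y = 59.47°
cos φ = cos(59.47°) = 0.5079

0.5079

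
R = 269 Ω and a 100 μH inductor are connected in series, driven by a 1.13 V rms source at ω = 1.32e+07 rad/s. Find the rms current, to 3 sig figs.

X_L = ωL = 1320 Ω
Z = 269 + j1320 Ω
|Z| = √(269² + 1320²) = 1350 Ω
I = V/|Z| = 1.13/1350 = 839 μA

839 μA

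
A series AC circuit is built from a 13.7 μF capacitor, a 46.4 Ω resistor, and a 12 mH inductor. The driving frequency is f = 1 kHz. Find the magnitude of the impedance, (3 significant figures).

ω = 2πf = 6283 rad/s
X_L = ωL = 75.4 Ω
X_C = 1/(ωC) = 11.6 Ω
Net reactance X = X_L − X_C = 63.8 Ω
Z = 46.4 + j63.8 Ω
|Z| = √(46.4² + 63.8²) = 78.9 Ω

78.9 Ω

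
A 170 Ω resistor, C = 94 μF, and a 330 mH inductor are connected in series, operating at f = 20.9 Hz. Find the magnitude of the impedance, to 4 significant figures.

174.1 Ω

ω = 2πf = 131.3 rad/s
X_L = ωL = 43.34 Ω
X_C = 1/(ωC) = 81.01 Ω
Net reactance X = X_L − X_C = -37.68 Ω
Z = 170.0 − j37.68 Ω
|Z| = √(170.0² + 37.68²) = 174.1 Ω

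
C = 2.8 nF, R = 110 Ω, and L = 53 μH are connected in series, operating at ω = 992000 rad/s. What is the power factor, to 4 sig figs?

X_L = ωL = 52.58 Ω
X_C = 1/(ωC) = 360.0 Ω
Net reactance X = X_L − X_C = -307.4 Ω
Z = 110.0 − j307.4 Ω
|Z| = √(110.0² + 307.4²) = 326.5 Ω
∠Z = arctan(-307.4/110.0) = -70.31°
cos φ = cos(-70.31°) = 0.3369

0.3369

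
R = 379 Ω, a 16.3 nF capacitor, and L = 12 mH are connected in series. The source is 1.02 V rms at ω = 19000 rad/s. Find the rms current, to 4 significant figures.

X_L = ωL = 228.0 Ω
X_C = 1/(ωC) = 3229 Ω
Net reactance X = X_L − X_C = -3001 Ω
Z = 379.0 − j3001 Ω
|Z| = √(379.0² + 3001²) = 3025 Ω
I = V/|Z| = 1.02/3025 = 337.2 μA

337.2 μA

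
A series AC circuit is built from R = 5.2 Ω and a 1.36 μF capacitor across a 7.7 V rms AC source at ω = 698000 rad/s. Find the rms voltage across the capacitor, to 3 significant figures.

1.53 V

X_C = 1/(ωC) = 1.05 Ω
Z = 5.20 − j1.05 Ω
|Z| = √(5.20² + 1.05²) = 5.31 Ω
I = V/|Z| = 1.45 A
V_C = I·|Z_C| = 1.45 × 1.05 = 1.53 V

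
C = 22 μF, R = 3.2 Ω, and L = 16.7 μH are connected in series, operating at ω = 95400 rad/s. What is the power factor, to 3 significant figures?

0.944

X_L = ωL = 1.59 Ω
X_C = 1/(ωC) = 0.476 Ω
Net reactance X = X_L − X_C = 1.12 Ω
Z = 3.20 + j1.12 Ω
|Z| = √(3.20² + 1.12²) = 3.39 Ω
∠Z = arctan(1.12/3.20) = 19.2°
cos φ = cos(19.2°) = 0.944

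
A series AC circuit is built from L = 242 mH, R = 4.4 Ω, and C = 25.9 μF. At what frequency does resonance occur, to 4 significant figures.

ω₀ = 1/√(LC) = 1/√(0.242 × 2.59e-05) = 399.4 rad/s
f₀ = ω₀/(2π) = 63.57 Hz

63.57 Hz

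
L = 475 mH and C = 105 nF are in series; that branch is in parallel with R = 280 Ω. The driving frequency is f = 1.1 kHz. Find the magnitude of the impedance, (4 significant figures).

ω = 2πf = 6912 rad/s
X_L = ωL = 3283 Ω
X_C = 1/(ωC) = 1378 Ω
Branch 1: Z₁ = R = 280.0 Ω
Branch 2 (series LC): Z₂ = j(X_L − X_C) = j1905 Ω
Parallel: Z = Z₁Z₂/(Z₁+Z₂), |Z| = 277.0 Ω, ∠Z = 8.362°

277.0 Ω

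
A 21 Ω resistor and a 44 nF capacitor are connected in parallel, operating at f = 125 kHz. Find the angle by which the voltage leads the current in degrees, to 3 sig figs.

ω = 2πf = 785400 rad/s
X_C = 1/(ωC) = 28.9 Ω
Parallel: admittances add. Y = 1/R + jωC
Y = (0.0476 + j0.0346) S
|Y| = 0.0588 S → |Z| = 1/|Y| = 17.0 Ω, ∠Z = −∠Y = -36.0°

-36.0°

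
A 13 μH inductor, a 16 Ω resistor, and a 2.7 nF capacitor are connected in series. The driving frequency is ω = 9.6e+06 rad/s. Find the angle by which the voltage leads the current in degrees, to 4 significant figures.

79.49°

X_L = ωL = 124.8 Ω
X_C = 1/(ωC) = 38.58 Ω
Net reactance X = X_L − X_C = 86.22 Ω
Z = 16.00 + j86.22 Ω
|Z| = √(16.00² + 86.22²) = 87.69 Ω
∠Z = arctan(86.22/16.00) = 79.49°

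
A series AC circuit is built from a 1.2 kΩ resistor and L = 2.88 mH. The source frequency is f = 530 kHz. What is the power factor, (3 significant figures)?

ω = 2πf = 3.33e+06 rad/s
X_L = ωL = 9590 Ω
Z = 1200 + j9590 Ω
|Z| = √(1200² + 9590²) = 9670 Ω
∠Z = arctan(9590/1200) = 82.9°
cos φ = cos(82.9°) = 0.124

0.124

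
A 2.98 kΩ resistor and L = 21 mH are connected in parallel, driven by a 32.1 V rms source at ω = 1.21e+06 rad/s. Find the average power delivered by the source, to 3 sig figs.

X_L = ωL = 25400 Ω
Parallel: admittances add. Y = 1/R + 1/(jωL)
Y = (0.000336 − j3.94e-05) S
|Y| = 0.000338 S → |Z| = 1/|Y| = 2960 Ω, ∠Z = −∠Y = 6.69°
I = V/|Z| = 10.8 mA
P = VI cos φ = 32.1 × 0.0108 × cos(6.69°) = 346 mW

346 mW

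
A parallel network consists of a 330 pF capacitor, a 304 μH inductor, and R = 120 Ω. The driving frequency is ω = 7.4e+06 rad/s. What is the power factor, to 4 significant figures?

X_L = ωL = 2250 Ω
X_C = 1/(ωC) = 409.5 Ω
Parallel: admittances add. Y = 1/R + 1/(jωL) + jωC
Y = (0.008333 + j0.001997) S
|Y| = 0.008569 S → |Z| = 1/|Y| = 116.7 Ω, ∠Z = −∠Y = -13.48°
cos φ = cos(-13.48°) = 0.9725

0.9725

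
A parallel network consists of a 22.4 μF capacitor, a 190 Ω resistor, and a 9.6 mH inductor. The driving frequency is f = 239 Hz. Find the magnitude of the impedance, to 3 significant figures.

27.7 Ω

ω = 2πf = 1502 rad/s
X_L = ωL = 14.4 Ω
X_C = 1/(ωC) = 29.7 Ω
Parallel: admittances add. Y = 1/R + 1/(jωL) + jωC
Y = (0.00526 − j0.0357) S
|Y| = 0.0361 S → |Z| = 1/|Y| = 27.7 Ω, ∠Z = −∠Y = 81.6°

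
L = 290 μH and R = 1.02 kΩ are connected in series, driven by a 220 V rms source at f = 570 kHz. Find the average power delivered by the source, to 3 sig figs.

23.3 W

ω = 2πf = 3.581e+06 rad/s
X_L = ωL = 1040 Ω
Z = 1020 + j1040 Ω
|Z| = √(1020² + 1040²) = 1460 Ω
∠Z = arctan(1040/1020) = 45.5°
I = V/|Z| = 151 mA
P = VI cos φ = 220 × 0.151 × cos(45.5°) = 23.3 W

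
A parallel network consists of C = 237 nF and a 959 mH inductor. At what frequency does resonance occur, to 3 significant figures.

334 Hz

ω₀ = 1/√(LC) = 1/√(0.959 × 2.37e-07) = 2098 rad/s
f₀ = ω₀/(2π) = 334 Hz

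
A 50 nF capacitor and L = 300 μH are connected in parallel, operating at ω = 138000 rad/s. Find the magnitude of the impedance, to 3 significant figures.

58.0 Ω

X_L = ωL = 41.4 Ω
X_C = 1/(ωC) = 145 Ω
Parallel: admittances add. Y = 1/(jωL) + jωC
Y = (0 − j0.0173) S
|Y| = 0.0173 S → |Z| = 1/|Y| = 58.0 Ω, ∠Z = −∠Y = 90.0°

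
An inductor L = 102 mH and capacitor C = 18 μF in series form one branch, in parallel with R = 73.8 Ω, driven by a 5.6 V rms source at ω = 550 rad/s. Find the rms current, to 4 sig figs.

X_L = ωL = 56.10 Ω
X_C = 1/(ωC) = 101.0 Ω
Branch 1: Z₁ = R = 73.80 Ω
Branch 2 (series LC): Z₂ = j(X_L − X_C) = −j44.91 Ω
Parallel: Z = Z₁Z₂/(Z₁+Z₂), |Z| = 38.36 Ω, ∠Z = -58.68°
I = V/|Z| = 5.6/38.36 = 146.0 mA

146.0 mA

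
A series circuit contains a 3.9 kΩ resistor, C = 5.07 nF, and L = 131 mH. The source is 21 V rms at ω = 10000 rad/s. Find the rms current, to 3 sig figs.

X_L = ωL = 1310 Ω
X_C = 1/(ωC) = 19700 Ω
Net reactance X = X_L − X_C = -18400 Ω
Z = 3900 − j18400 Ω
|Z| = √(3900² + 18400²) = 18800 Ω
I = V/|Z| = 21/18800 = 1.12 mA

1.12 mA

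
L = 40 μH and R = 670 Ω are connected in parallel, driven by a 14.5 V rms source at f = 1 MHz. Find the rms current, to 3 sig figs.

ω = 2πf = 6.283e+06 rad/s
X_L = ωL = 251 Ω
Parallel: admittances add. Y = 1/R + 1/(jωL)
Y = (0.00149 − j0.00398) S
|Y| = 0.00425 S → |Z| = 1/|Y| = 235 Ω, ∠Z = −∠Y = 69.4°
I = V/|Z| = 14.5/235 = 61.6 mA

61.6 mA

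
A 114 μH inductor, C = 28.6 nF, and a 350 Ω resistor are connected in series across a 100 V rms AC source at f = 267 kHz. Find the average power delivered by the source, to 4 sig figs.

ω = 2πf = 1.678e+06 rad/s
X_L = ωL = 191.2 Ω
X_C = 1/(ωC) = 20.84 Ω
Net reactance X = X_L − X_C = 170.4 Ω
Z = 350.0 + j170.4 Ω
|Z| = √(350.0² + 170.4²) = 389.3 Ω
∠Z = arctan(170.4/350.0) = 25.96°
I = V/|Z| = 256.9 mA
P = VI cos φ = 100 × 0.2569 × cos(25.96°) = 23.10 W

23.10 W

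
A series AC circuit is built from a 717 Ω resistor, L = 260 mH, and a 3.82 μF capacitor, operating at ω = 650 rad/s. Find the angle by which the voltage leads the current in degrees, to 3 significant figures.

-18.1°

X_L = ωL = 169 Ω
X_C = 1/(ωC) = 403 Ω
Net reactance X = X_L − X_C = -234 Ω
Z = 717 − j234 Ω
|Z| = √(717² + 234²) = 754 Ω
∠Z = arctan(-234/717) = -18.1°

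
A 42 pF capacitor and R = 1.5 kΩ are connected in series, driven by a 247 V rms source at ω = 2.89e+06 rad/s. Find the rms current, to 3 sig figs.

X_C = 1/(ωC) = 8240 Ω
Z = 1500 − j8240 Ω
|Z| = √(1500² + 8240²) = 8370 Ω
I = V/|Z| = 247/8370 = 29.5 mA

29.5 mA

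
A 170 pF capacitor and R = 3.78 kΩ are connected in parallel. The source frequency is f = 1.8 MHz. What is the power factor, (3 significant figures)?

0.136

ω = 2πf = 1.131e+07 rad/s
X_C = 1/(ωC) = 520 Ω
Parallel: admittances add. Y = 1/R + jωC
Y = (0.000265 + j0.00192) S
|Y| = 0.00194 S → |Z| = 1/|Y| = 515 Ω, ∠Z = −∠Y = -82.2°
cos φ = cos(-82.2°) = 0.136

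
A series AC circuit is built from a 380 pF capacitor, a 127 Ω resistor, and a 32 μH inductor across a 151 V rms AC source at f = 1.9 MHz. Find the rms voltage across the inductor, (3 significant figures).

281 V

ω = 2πf = 1.194e+07 rad/s
X_L = ωL = 382 Ω
X_C = 1/(ωC) = 220 Ω
Net reactance X = X_L − X_C = 162 Ω
Z = 127 + j162 Ω
|Z| = √(127² + 162²) = 206 Ω
I = V/|Z| = 735 mA
V_L = I·|Z_L| = 0.735 × 382 = 281 V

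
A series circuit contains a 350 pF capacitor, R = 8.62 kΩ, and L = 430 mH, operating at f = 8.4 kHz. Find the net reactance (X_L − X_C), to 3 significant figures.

-31400 Ω

ω = 2πf = 52780 rad/s
X_L = ωL = 22700 Ω
X_C = 1/(ωC) = 54100 Ω
X = 22700 − 54100 = -31400 Ω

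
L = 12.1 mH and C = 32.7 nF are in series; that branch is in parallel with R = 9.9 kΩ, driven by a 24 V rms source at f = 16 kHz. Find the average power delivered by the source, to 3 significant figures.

ω = 2πf = 100500 rad/s
X_L = ωL = 1220 Ω
X_C = 1/(ωC) = 304 Ω
Branch 1: Z₁ = R = 9900 Ω
Branch 2 (series LC): Z₂ = j(X_L − X_C) = j912 Ω
Parallel: Z = Z₁Z₂/(Z₁+Z₂), |Z| = 908 Ω, ∠Z = 84.7°
I = V/|Z| = 26.4 mA
P = VI cos φ = 24 × 0.0264 × cos(84.7°) = 58.2 mW

58.2 mW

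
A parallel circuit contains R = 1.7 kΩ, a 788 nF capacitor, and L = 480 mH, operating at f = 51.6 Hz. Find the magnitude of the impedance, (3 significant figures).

ω = 2πf = 324.2 rad/s
X_L = ωL = 156 Ω
X_C = 1/(ωC) = 3910 Ω
Parallel: admittances add. Y = 1/R + 1/(jωL) + jωC
Y = (0.000588 − j0.00617) S
|Y| = 0.00620 S → |Z| = 1/|Y| = 161 Ω, ∠Z = −∠Y = 84.6°

161 Ω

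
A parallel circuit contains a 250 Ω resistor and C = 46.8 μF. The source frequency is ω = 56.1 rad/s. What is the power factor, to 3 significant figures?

X_C = 1/(ωC) = 381 Ω
Parallel: admittances add. Y = 1/R + jωC
Y = (0.00400 + j0.00263) S
|Y| = 0.00478 S → |Z| = 1/|Y| = 209 Ω, ∠Z = −∠Y = -33.3°
cos φ = cos(-33.3°) = 0.836

0.836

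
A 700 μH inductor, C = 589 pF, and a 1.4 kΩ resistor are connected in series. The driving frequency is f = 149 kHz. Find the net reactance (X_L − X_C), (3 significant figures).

-1160 Ω

ω = 2πf = 936200 rad/s
X_L = ωL = 655 Ω
X_C = 1/(ωC) = 1810 Ω
X = 655 − 1810 = -1160 Ω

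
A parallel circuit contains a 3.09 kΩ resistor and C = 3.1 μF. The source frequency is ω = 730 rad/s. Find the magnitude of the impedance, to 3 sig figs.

437 Ω

X_C = 1/(ωC) = 442 Ω
Parallel: admittances add. Y = 1/R + jωC
Y = (0.000324 + j0.00226) S
|Y| = 0.00229 S → |Z| = 1/|Y| = 437 Ω, ∠Z = −∠Y = -81.9°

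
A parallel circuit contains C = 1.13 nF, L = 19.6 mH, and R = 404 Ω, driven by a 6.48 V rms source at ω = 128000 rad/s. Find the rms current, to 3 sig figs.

X_L = ωL = 2510 Ω
X_C = 1/(ωC) = 6910 Ω
Parallel: admittances add. Y = 1/R + 1/(jωL) + jωC
Y = (0.00248 − j0.000254) S
|Y| = 0.00249 S → |Z| = 1/|Y| = 402 Ω, ∠Z = −∠Y = 5.86°
I = V/|Z| = 6.48/402 = 16.1 mA

16.1 mA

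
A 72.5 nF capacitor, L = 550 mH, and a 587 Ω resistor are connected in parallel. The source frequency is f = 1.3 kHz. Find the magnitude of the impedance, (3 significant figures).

574 Ω

ω = 2πf = 8168 rad/s
X_L = ωL = 4490 Ω
X_C = 1/(ωC) = 1690 Ω
Parallel: admittances add. Y = 1/R + 1/(jωL) + jωC
Y = (0.00170 + j0.000370) S
|Y| = 0.00174 S → |Z| = 1/|Y| = 574 Ω, ∠Z = −∠Y = -12.2°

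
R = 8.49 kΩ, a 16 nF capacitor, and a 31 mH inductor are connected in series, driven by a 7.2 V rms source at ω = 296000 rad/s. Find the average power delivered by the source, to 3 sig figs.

X_L = ωL = 9180 Ω
X_C = 1/(ωC) = 211 Ω
Net reactance X = X_L − X_C = 8960 Ω
Z = 8490 + j8960 Ω
|Z| = √(8490² + 8960²) = 12300 Ω
∠Z = arctan(8960/8490) = 46.6°
I = V/|Z| = 583 μA
P = VI cos φ = 7.2 × 0.000583 × cos(46.6°) = 2.89 mW

2.89 mW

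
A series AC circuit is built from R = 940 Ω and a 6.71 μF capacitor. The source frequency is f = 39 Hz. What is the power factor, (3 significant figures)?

0.840

ω = 2πf = 245.0 rad/s
X_C = 1/(ωC) = 608 Ω
Z = 940 − j608 Ω
|Z| = √(940² + 608²) = 1120 Ω
∠Z = arctan(-608/940) = -32.9°
cos φ = cos(-32.9°) = 0.840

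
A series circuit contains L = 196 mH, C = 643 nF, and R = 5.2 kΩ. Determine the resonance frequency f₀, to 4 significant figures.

448.3 Hz

ω₀ = 1/√(LC) = 1/√(0.196 × 6.43e-07) = 2817 rad/s
f₀ = ω₀/(2π) = 448.3 Hz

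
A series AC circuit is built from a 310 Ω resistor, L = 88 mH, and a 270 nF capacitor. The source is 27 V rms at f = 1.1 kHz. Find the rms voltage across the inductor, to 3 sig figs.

ω = 2πf = 6912 rad/s
X_L = ωL = 608 Ω
X_C = 1/(ωC) = 536 Ω
Net reactance X = X_L − X_C = 72.3 Ω
Z = 310 + j72.3 Ω
|Z| = √(310² + 72.3²) = 318 Ω
I = V/|Z| = 84.8 mA
V_L = I·|Z_L| = 0.0848 × 608 = 51.6 V

51.6 V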